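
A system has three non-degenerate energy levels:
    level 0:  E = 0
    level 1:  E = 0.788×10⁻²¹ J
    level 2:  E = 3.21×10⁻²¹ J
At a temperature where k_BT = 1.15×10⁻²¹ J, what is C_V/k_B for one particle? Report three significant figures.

Eᵢ/kT = 0, 0.68522, 2.7913.
Z = Σ e^(−Eᵢ/kT) = e^(−0) + e^(−0.68522) + e^(−2.7913) = 1.0000 + 0.50398 + 0.061341 = 1.5653.
⟨E⟩ = 0.37951, ⟨E²⟩ = 0.60372.
C_V/k_B = (⟨E²⟩ − ⟨E⟩²)/(kT)² = (0.60372 − 0.14403)/1.3225 = 0.348.

0.348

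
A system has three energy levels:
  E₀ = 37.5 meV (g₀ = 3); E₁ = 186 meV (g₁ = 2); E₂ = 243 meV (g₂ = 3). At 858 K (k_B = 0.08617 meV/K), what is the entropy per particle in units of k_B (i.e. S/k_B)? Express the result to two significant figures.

1.5

k_BT = 0.08617 × 858 K = 73.93 meV.
Eᵢ/kT = 0.5072, 2.516, 3.287.
Z = Σ gᵢe^(−Eᵢ/kT) = 3·e^(−0.5072) + 2·e^(−2.516) + 3·e^(−3.287) = 1.807 + 0.1616 + 0.1121 = 2.081.
⟨E⟩ = Σ EᵢPᵢ = 60.10 meV.
S/k_B = ln Z + ⟨E⟩/kT = ln(2.081) + 60.10/73.93 = 0.7328 + 0.8129 = 1.5.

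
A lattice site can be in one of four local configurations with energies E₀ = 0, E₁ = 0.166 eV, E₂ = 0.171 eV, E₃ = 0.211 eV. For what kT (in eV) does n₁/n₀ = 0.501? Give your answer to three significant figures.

0.240 eV

n₁/n₀ = exp[−(E₁−E₀)/kT] = 0.501.
⇒ (E₁−E₀)/kT = ln(1/0.501) = ln(1.9960) = 0.69115.
kT = 0.166 eV / 0.69115 = 0.240 eV.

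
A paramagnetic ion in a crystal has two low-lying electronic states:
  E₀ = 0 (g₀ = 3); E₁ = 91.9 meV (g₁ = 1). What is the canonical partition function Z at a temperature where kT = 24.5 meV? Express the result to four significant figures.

Eᵢ/kT = 0, 3.75102.
Z = Σ gᵢe^(−Eᵢ/kT) = 3·e^(−0) + 1·e^(−3.75102) = 3.00000 + 0.0234938 = 3.02349.

Z = 3.023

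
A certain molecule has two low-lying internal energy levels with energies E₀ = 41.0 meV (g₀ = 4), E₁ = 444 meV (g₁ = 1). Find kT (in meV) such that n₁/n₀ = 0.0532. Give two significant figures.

260 meV

n₁/n₀ = (g₁/g₀) exp[−(E₁−E₀)/kT] = 0.0532.
⇒ (E₁−E₀)/kT = ln((1/4)/0.0532) = ln(4.699) = 1.547.
kT = 403.0 meV / 1.547 = 260 meV.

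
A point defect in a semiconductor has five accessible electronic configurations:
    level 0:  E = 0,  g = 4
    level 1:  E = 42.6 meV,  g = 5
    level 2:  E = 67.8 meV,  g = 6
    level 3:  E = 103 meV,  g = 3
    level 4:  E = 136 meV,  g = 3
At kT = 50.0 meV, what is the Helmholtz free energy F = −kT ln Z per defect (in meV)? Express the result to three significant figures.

Eᵢ/kT = 0, 0.85200, 1.3560, 2.0600, 2.7200.
Z = Σ gᵢe^(−Eᵢ/kT) = 4·e^(−0) + 5·e^(−0.85200) + 6·e^(−1.3560) + 3·e^(−2.0600) + 3·e^(−2.7200) = 4.0000 + 2.1328 + 1.5461 + 0.38236 + 0.19762 = 8.2589.
F = −kT ln Z = −50.0 × ln(8.2589) = −50.0 × 2.1113 = -106 meV.

-106 meV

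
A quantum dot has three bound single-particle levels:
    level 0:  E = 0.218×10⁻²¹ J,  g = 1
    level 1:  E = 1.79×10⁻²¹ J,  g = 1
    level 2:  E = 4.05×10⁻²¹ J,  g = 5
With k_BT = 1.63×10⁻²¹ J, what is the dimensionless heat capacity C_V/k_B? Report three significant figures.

0.967

Eᵢ/kT = 0.13374, 1.0982, 2.4847.
Z = Σ gᵢe^(−Eᵢ/kT) = 1·e^(−0.13374) + 1·e^(−1.0982) + 5·e^(−2.4847) = 0.87482 + 0.33347 + 0.41675 = 1.6250.
⟨E⟩ = 1.5234, ⟨E²⟩ = 4.8897.
C_V/k_B = (⟨E²⟩ − ⟨E⟩²)/(kT)² = (4.8897 − 2.3207)/2.6569 = 0.967.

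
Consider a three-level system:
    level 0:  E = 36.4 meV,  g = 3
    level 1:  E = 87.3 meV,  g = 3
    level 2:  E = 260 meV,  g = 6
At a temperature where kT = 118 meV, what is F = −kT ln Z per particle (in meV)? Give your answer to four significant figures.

Eᵢ/kT = 0.308475, 0.739831, 2.20339.
Z = Σ gᵢe^(−Eᵢ/kT) = 3·e^(−0.308475) + 3·e^(−0.739831) + 6·e^(−2.20339) = 2.20370 + 1.43158 + 0.662569 = 4.29785.
F = −kT ln Z = −118 × ln(4.29785) = −118 × 1.45811 = -172.1 meV.

-172.1 meV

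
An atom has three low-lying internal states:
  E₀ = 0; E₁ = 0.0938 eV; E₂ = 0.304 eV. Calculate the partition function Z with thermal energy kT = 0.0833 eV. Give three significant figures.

Z = 1.35

Eᵢ/kT = 0, 1.1261, 3.6495.
Z = Σ e^(−Eᵢ/kT) = e^(−0) + e^(−1.1261) + e^(−3.6495) = 1.0000 + 0.32430 + 0.026004 = 1.3503.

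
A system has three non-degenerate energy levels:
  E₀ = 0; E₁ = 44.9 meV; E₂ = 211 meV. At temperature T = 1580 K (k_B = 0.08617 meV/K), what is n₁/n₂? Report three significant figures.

3.39

k_BT = 0.08617 × 1580 K = 136.15 meV.
n₁/n₂ = exp[−(E₁−E₂)/kT] = exp(−(-166.1 meV)/(136.15 meV)) = exp(1.2200) = 3.39.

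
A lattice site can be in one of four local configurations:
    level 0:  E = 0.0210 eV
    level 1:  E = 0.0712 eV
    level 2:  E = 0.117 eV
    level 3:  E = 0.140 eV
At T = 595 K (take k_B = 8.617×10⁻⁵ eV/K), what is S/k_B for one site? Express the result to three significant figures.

1.03

k_BT = 8.617×10⁻⁵ × 595 K = 0.051271 eV.
Eᵢ/kT = 0.40959, 1.3887, 2.2820, 2.7306.
Z = Σ e^(−Eᵢ/kT) = e^(−0.40959) + e^(−1.3887) + e^(−2.2820) + e^(−2.7306) = 0.66392 + 0.24940 + 0.10208 + 0.065180 = 1.0806.
⟨E⟩ = Σ EᵢPᵢ = 0.048832 eV.
S/k_B = ln Z + ⟨E⟩/kT = ln(1.0806) + 0.048832/0.051271 = 0.077516 + 0.95243 = 1.03.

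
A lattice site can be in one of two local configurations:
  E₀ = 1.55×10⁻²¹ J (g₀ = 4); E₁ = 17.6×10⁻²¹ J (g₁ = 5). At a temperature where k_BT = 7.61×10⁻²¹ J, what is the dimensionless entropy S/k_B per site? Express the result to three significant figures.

1.81

Eᵢ/kT = 0.20368, 2.3127.
Z = Σ gᵢe^(−Eᵢ/kT) = 4·e^(−0.20368) + 5·e^(−2.3127) = 3.2629 + 0.49497 = 3.7579.
⟨E⟩ = Σ EᵢPᵢ = 3.6640 ×10⁻²¹ J.
S/k_B = ln Z + ⟨E⟩/kT = ln(3.7579) + 3.6640/7.61 = 1.3239 + 0.48147 = 1.81.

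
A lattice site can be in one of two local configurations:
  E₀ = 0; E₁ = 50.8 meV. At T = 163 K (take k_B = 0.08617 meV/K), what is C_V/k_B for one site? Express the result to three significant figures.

k_BT = 0.08617 × 163 K = 14.046 meV.
Eᵢ/kT = 0, 3.6167.
Z = Σ e^(−Eᵢ/kT) = e^(−0) + e^(−3.6167) = 1.0000 + 0.026871 = 1.0269.
⟨E⟩ = 1.3293 meV, ⟨E²⟩ = 67.528 meV².
C_V/k_B = (⟨E²⟩ − ⟨E⟩²)/(kT)² = (67.528 − 1.7670)/197.29 = 0.333.

0.333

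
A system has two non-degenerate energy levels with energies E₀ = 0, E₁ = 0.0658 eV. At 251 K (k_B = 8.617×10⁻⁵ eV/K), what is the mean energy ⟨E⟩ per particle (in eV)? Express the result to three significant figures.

k_BT = 8.617×10⁻⁵ × 251 K = 0.021629 eV.
Eᵢ/kT = 0, 3.0422.
Z = Σ e^(−Eᵢ/kT) = e^(−0) + e^(−3.0422) = 1.0000 + 0.047730 = 1.0477.
⟨E⟩ = Σ Eᵢ e^(−Eᵢ/kT) / Z = (0·1.0000 + 0.0658·0.047730) / 1.0477 = 0.00300 eV.

0.00300 eV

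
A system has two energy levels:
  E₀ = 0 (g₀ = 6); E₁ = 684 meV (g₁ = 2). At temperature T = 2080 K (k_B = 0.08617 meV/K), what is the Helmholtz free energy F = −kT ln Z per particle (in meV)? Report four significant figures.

-322.5 meV

k_BT = 0.08617 × 2080 K = 179.234 meV.
Eᵢ/kT = 0, 3.81624.
Z = Σ gᵢe^(−Eᵢ/kT) = 6·e^(−0) + 2·e^(−3.81624) = 6.00000 + 0.0440208 = 6.04402.
F = −kT ln Z = −179.234 × ln(6.04402) = −179.234 × 1.79907 = -322.5 meV.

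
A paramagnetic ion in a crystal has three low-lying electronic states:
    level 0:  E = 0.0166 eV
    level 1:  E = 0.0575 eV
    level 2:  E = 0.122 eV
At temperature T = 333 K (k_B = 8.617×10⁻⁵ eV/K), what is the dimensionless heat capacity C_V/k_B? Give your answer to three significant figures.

k_BT = 8.617×10⁻⁵ × 333 K = 0.028695 eV.
Eᵢ/kT = 0.57850, 2.0038, 4.2516.
Z = Σ e^(−Eᵢ/kT) = e^(−0.57850) + e^(−2.0038) + e^(−4.2516) = 0.56074 + 0.13482 + 0.014241 = 0.70980.
⟨E⟩ = 0.026483 eV, ⟨E²⟩ = 0.0011443 eV².
C_V/k_B = (⟨E²⟩ − ⟨E⟩²)/(kT)² = (0.0011443 − 0.00070135)/0.00082340 = 0.538.

0.538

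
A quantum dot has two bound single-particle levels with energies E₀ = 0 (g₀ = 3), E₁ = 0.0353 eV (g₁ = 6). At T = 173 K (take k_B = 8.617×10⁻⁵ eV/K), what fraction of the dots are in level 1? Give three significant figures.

0.158

k_BT = 8.617×10⁻⁵ × 173 K = 0.014907 eV.
Eᵢ/kT = 0, 2.3680.
Z = Σ gᵢe^(−Eᵢ/kT) = 3·e^(−0) + 6·e^(−2.3680) = 3.0000 + 0.56201 = 3.5620.
P₁ = g₁ e^(−E₁/kT) / Z = 0.56201/3.5620 = 0.158.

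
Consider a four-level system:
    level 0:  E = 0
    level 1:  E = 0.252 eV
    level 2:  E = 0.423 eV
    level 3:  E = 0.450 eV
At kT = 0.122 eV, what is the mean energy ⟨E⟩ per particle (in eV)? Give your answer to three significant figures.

Eᵢ/kT = 0, 2.0656, 3.4672, 3.6885.
Z = Σ e^(−Eᵢ/kT) = e^(−0) + e^(−2.0656) + e^(−3.4672) + e^(−3.6885) = 1.0000 + 0.12674 + 0.031204 + 0.025009 = 1.1830.
⟨E⟩ = Σ Eᵢ e^(−Eᵢ/kT) / Z = (0·1.0000 + 0.252·0.12674 + 0.423·0.031204 + 0.450·0.025009) / 1.1830 = 0.0477 eV.

0.0477 eV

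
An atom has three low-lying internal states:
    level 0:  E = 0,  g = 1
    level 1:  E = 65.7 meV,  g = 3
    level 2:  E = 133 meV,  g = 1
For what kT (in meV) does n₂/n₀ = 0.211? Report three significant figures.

85.5 meV

n₂/n₀ = (g₂/g₀) exp[−(E₂−E₀)/kT] = 0.211.
⇒ (E₂−E₀)/kT = ln((1/1)/0.211) = ln(4.7393) = 1.5559.
kT = 133 meV / 1.5559 = 85.5 meV.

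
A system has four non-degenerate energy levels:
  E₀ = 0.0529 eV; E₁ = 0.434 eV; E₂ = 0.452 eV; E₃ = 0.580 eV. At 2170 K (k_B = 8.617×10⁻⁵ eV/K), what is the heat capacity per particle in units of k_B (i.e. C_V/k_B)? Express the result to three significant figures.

0.913

k_BT = 8.617×10⁻⁵ × 2170 K = 0.18699 eV.
Eᵢ/kT = 0.28290, 2.3210, 2.4172, 3.1018.
Z = Σ e^(−Eᵢ/kT) = e^(−0.28290) + e^(−2.3210) + e^(−2.4172) + e^(−3.1018) = 0.75360 + 0.098175 + 0.089171 + 0.044968 = 0.98591.
⟨E⟩ = 0.15099 eV, ⟨E²⟩ = 0.054717 eV².
C_V/k_B = (⟨E²⟩ − ⟨E⟩²)/(kT)² = (0.054717 − 0.022798)/0.034965 = 0.913.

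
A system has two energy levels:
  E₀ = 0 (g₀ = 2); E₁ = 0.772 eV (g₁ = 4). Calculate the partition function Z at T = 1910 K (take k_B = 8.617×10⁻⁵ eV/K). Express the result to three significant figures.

k_BT = 8.617×10⁻⁵ × 1910 K = 0.16458 eV.
Eᵢ/kT = 0, 4.6907.
Z = Σ gᵢe^(−Eᵢ/kT) = 2·e^(−0) + 4·e^(−4.6907) = 2.0000 + 0.036721 = 2.0367.

Z = 2.04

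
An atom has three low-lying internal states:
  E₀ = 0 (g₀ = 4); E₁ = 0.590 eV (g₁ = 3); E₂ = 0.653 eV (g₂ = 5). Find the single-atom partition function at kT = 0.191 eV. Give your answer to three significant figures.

Eᵢ/kT = 0, 3.0890, 3.4188.
Z = Σ gᵢe^(−Eᵢ/kT) = 4·e^(−0) + 3·e^(−3.0890) + 5·e^(−3.4188) = 4.0000 + 0.13664 + 0.16376 = 4.3004.

Z = 4.30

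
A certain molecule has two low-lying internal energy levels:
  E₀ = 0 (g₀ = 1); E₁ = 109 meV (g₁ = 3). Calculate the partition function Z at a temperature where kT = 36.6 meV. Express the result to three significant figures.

Z = 1.15

Eᵢ/kT = 0, 2.9781.
Z = Σ gᵢe^(−Eᵢ/kT) = 1·e^(−0) + 3·e^(−2.9781) = 1.0000 + 0.15267 = 1.1527.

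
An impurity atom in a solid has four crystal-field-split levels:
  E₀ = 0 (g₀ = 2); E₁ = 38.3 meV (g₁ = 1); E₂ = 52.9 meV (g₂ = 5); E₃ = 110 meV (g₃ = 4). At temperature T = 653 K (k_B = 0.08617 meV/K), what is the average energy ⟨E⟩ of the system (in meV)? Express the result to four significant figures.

36.81 meV

k_BT = 0.08617 × 653 K = 56.2690 meV.
Eᵢ/kT = 0, 0.680659, 0.940127, 1.95490.
Z = Σ gᵢe^(−Eᵢ/kT) = 2·e^(−0) + 1·e^(−0.680659) + 5·e^(−0.940127) + 4·e^(−1.95490) = 2.00000 + 0.506283 + 1.95289 + 0.566315 = 5.02549.
⟨E⟩ = Σ Eᵢ gᵢe^(−Eᵢ/kT) / Z = (0·2.00000 + 38.3·0.506283 + 52.9·1.95289 + 110·0.566315) / 5.02549 = 36.81 meV.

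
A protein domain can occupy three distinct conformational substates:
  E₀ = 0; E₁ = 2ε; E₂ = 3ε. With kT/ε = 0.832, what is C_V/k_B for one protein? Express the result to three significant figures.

0.704

Eᵢ/kT = 0, 2.4038, 3.6058.
Z = Σ e^(−Eᵢ/kT) = e^(−0) + e^(−2.4038) + e^(−3.6058) = 1.0000 + 0.090374 + 0.027166 = 1.1175.
⟨E⟩ = 0.23467 ε, ⟨E²⟩ = 0.54227 ε².
C_V/k_B = (⟨E²⟩ − ⟨E⟩²)/(kT)² = (0.54227 − 0.055070)/0.69222 = 0.704.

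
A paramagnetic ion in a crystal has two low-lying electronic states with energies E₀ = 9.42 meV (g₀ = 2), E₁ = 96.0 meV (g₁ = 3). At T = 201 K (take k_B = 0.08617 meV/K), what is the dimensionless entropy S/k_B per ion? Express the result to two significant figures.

k_BT = 0.08617 × 201 K = 17.32 meV.
Eᵢ/kT = 0.5439, 5.543.
Z = Σ gᵢe^(−Eᵢ/kT) = 2·e^(−0.5439) + 3·e^(−5.543) = 1.161 + 0.01174 = 1.173.
⟨E⟩ = Σ EᵢPᵢ = 10.28 meV.
S/k_B = ln Z + ⟨E⟩/kT = ln(1.173) + 10.28/17.32 = 0.1596 + 0.5935 = 0.75.

0.75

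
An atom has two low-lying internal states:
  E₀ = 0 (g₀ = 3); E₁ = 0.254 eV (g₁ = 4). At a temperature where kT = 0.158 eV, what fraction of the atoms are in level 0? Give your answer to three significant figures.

Eᵢ/kT = 0, 1.6076.
Z = Σ gᵢe^(−Eᵢ/kT) = 3·e^(−0) + 4·e^(−1.6076) = 3.0000 + 0.80147 = 3.8015.
P₀ = g₀ e^(−E₀/kT) / Z = 3.0000/3.8015 = 0.789.

0.789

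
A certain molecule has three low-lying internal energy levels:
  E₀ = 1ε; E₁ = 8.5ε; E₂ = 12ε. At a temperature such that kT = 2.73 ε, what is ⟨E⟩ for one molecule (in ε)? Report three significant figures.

1.63 ε

Eᵢ/kT = 0.36630, 3.1136, 4.3956.
Z = Σ e^(−Eᵢ/kT) = e^(−0.36630) + e^(−3.1136) + e^(−4.3956) = 0.69329 + 0.044441 + 0.012331 = 0.75006.
⟨E⟩ = Σ Eᵢ e^(−Eᵢ/kT) / Z = (1·0.69329 + 8.5·0.044441 + 12·0.012331) / 0.75006 = 1.63 ε.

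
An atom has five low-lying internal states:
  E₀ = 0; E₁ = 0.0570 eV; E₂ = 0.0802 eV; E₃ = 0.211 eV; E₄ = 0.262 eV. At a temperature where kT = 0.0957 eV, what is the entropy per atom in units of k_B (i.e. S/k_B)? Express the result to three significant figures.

1.28

Eᵢ/kT = 0, 0.59561, 0.83804, 2.2048, 2.7377.
Z = Σ e^(−Eᵢ/kT) = e^(−0) + e^(−0.59561) + e^(−0.83804) + e^(−2.2048) + e^(−2.7377) = 1.0000 + 0.55123 + 0.43256 + 0.11027 + 0.064719 = 2.1588.
⟨E⟩ = Σ EᵢPᵢ = 0.049256 eV.
S/k_B = ln Z + ⟨E⟩/kT = ln(2.1588) + 0.049256/0.0957 = 0.76955 + 0.51469 = 1.28.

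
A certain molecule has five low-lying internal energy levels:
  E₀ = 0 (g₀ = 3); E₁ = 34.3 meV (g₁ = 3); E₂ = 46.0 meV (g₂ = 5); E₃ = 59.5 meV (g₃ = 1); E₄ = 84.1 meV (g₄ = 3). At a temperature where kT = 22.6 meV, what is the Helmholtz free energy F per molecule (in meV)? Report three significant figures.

Eᵢ/kT = 0, 1.5177, 2.0354, 2.6327, 3.7212.
Z = Σ gᵢe^(−Eᵢ/kT) = 3·e^(−0) + 3·e^(−1.5177) + 5·e^(−2.0354) + 1·e^(−2.6327) + 3·e^(−3.7212) = 3.0000 + 0.65765 + 0.65314 + 0.071884 + 0.072615 = 4.4553.
F = −kT ln Z = −22.6 × ln(4.4553) = −22.6 × 1.4941 = -33.8 meV.

-33.8 meV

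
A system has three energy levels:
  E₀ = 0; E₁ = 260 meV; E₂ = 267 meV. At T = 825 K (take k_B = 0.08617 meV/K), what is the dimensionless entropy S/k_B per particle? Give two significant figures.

k_BT = 0.08617 × 825 K = 71.09 meV.
Eᵢ/kT = 0, 3.657, 3.756.
Z = Σ e^(−Eᵢ/kT) = e^(−0) + e^(−3.657) + e^(−3.756) = 1.000 + 0.02581 + 0.02338 = 1.049.
⟨E⟩ = Σ EᵢPᵢ = 12.35 meV.
S/k_B = ln Z + ⟨E⟩/kT = ln(1.049) + 12.35/71.09 = 0.04784 + 0.1737 = 0.22.

0.22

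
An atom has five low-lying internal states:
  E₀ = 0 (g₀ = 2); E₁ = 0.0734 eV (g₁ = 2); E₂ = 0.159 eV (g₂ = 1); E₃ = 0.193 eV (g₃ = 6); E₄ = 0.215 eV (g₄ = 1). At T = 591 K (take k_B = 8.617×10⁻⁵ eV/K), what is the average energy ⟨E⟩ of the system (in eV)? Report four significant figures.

0.02664 eV

k_BT = 8.617×10⁻⁵ × 591 K = 0.0509265 eV.
Eᵢ/kT = 0, 1.44129, 3.12215, 3.78978, 4.22177.
Z = Σ gᵢe^(−Eᵢ/kT) = 2·e^(−0) + 2·e^(−1.44129) + 1·e^(−3.12215) + 6·e^(−3.78978) + 1·e^(−4.22177) = 2.00000 + 0.473245 + 0.0440623 + 0.135603 + 0.0146727 = 2.66758.
⟨E⟩ = Σ Eᵢ gᵢe^(−Eᵢ/kT) / Z = (0·2.00000 + 0.0734·0.473245 + 0.159·0.0440623 + 0.193·0.135603 + 0.215·0.0146727) / 2.66758 = 0.02664 eV.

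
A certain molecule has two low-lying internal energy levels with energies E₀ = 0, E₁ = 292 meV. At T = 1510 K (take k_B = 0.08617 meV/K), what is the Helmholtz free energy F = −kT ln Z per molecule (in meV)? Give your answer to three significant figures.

k_BT = 0.08617 × 1510 K = 130.12 meV.
Eᵢ/kT = 0, 2.2441.
Z = Σ e^(−Eᵢ/kT) = e^(−0) + e^(−2.2441) = 1.0000 + 0.10602 = 1.1060.
F = −kT ln Z = −130.12 × ln(1.1060) = −130.12 × 0.10075 = -13.1 meV.

-13.1 meV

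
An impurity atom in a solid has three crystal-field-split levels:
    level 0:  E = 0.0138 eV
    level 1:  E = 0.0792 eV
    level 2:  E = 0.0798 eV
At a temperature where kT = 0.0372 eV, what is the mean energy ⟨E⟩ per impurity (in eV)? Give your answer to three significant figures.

Eᵢ/kT = 0.37097, 2.1290, 2.1452.
Z = Σ e^(−Eᵢ/kT) = e^(−0.37097) + e^(−2.1290) + e^(−2.1452) = 0.69006 + 0.11896 + 0.11704 = 0.92606.
⟨E⟩ = Σ Eᵢ e^(−Eᵢ/kT) / Z = (0.0138·0.69006 + 0.0792·0.11896 + 0.0798·0.11704) / 0.92606 = 0.0305 eV.

0.0305 eV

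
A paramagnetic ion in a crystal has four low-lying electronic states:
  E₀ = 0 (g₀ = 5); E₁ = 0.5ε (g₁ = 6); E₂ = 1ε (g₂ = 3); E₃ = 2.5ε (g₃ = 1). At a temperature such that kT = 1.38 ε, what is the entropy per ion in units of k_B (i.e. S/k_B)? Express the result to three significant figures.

2.64

Eᵢ/kT = 0, 0.36232, 0.72464, 1.8116.
Z = Σ gᵢe^(−Eᵢ/kT) = 5·e^(−0) + 6·e^(−0.36232) + 3·e^(−0.72464) + 1·e^(−1.8116) = 5.0000 + 4.1764 + 1.4535 + 0.16339 = 10.793.
⟨E⟩ = Σ EᵢPᵢ = 0.36599 ε.
S/k_B = ln Z + ⟨E⟩/kT = ln(10.793) + 0.36599/1.38 = 2.3789 + 0.26521 = 2.64.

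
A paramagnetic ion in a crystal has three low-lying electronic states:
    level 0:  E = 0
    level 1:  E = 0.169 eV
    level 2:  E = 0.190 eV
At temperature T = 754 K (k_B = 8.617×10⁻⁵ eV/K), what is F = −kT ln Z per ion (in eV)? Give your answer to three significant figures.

-0.00782 eV

k_BT = 8.617×10⁻⁵ × 754 K = 0.064972 eV.
Eᵢ/kT = 0, 2.6011, 2.9243.
Z = Σ e^(−Eᵢ/kT) = e^(−0) + e^(−2.6011) + e^(−2.9243) = 1.0000 + 0.074192 + 0.053702 = 1.1279.
F = −kT ln Z = −0.064972 × ln(1.1279) = −0.064972 × 0.12036 = -0.00782 eV.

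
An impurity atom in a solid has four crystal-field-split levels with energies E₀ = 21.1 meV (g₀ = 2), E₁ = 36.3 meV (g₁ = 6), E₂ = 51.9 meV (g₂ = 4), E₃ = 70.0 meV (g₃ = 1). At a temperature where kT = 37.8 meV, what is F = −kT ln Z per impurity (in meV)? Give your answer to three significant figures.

Eᵢ/kT = 0.55820, 0.96032, 1.3730, 1.8519.
Z = Σ gᵢe^(−Eᵢ/kT) = 2·e^(−0.55820) + 6·e^(−0.96032) + 4·e^(−1.3730) + 1·e^(−1.8519) = 1.1445 + 2.2966 + 1.0134 + 0.15694 = 4.6114.
F = −kT ln Z = −37.8 × ln(4.6114) = −37.8 × 1.5285 = -57.8 meV.

-57.8 meV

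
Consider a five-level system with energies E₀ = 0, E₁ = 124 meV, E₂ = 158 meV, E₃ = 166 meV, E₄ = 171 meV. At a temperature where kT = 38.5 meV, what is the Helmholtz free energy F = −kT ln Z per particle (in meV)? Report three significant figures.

-3.02 meV

Eᵢ/kT = 0, 3.2208, 4.1039, 4.3117, 4.4416.
Z = Σ e^(−Eᵢ/kT) = e^(−0) + e^(−3.2208) + e^(−4.1039) + e^(−4.3117) + e^(−4.4416) = 1.0000 + 0.039923 + 0.016508 + 0.013411 + 0.011777 = 1.0816.
F = −kT ln Z = −38.5 × ln(1.0816) = −38.5 × 0.078441 = -3.02 meV.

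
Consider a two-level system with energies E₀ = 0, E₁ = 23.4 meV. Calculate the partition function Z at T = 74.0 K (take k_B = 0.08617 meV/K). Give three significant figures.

Z = 1.03

k_BT = 0.08617 × 74.0 K = 6.3766 meV.
Eᵢ/kT = 0, 3.6697.
Z = Σ e^(−Eᵢ/kT) = e^(−0) + e^(−3.6697) = 1.0000 + 0.025484 = 1.0255.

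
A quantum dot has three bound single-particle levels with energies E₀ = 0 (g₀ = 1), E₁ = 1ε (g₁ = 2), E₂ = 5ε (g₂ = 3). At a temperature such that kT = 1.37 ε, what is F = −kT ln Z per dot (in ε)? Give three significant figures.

-0.978 ε

Eᵢ/kT = 0, 0.72993, 3.6496.
Z = Σ gᵢe^(−Eᵢ/kT) = 1·e^(−0) + 2·e^(−0.72993) + 3·e^(−3.6496) = 1.0000 + 0.96389 + 0.078005 = 2.0419.
F = −kT ln Z = −1.37 × ln(2.0419) = −1.37 × 0.71388 = -0.978 ε.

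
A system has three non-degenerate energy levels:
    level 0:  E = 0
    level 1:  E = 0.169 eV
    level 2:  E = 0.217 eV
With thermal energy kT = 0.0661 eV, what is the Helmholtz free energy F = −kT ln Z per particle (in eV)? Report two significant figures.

-0.0072 eV

Eᵢ/kT = 0, 2.557, 3.283.
Z = Σ e^(−Eᵢ/kT) = e^(−0) + e^(−2.557) + e^(−3.283) = 1.000 + 0.07754 + 0.03752 = 1.115.
F = −kT ln Z = −0.0661 × ln(1.115) = −0.0661 × 0.1089 = -0.0072 eV.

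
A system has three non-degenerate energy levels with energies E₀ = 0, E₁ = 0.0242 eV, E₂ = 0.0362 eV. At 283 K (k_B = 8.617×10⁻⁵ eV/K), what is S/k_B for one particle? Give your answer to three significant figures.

k_BT = 8.617×10⁻⁵ × 283 K = 0.024386 eV.
Eᵢ/kT = 0, 0.99237, 1.4845.
Z = Σ e^(−Eᵢ/kT) = e^(−0) + e^(−0.99237) + e^(−1.4845) = 1.0000 + 0.37070 + 0.22662 = 1.5973.
⟨E⟩ = Σ EᵢPᵢ = 0.010752 eV.
S/k_B = ln Z + ⟨E⟩/kT = ln(1.5973) + 0.010752/0.024386 = 0.46831 + 0.44091 = 0.909.

0.909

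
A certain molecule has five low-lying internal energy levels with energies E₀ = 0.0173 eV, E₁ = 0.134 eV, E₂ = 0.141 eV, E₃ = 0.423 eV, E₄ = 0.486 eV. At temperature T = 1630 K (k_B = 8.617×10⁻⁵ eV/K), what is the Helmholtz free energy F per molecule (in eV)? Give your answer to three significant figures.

k_BT = 8.617×10⁻⁵ × 1630 K = 0.14046 eV.
Eᵢ/kT = 0.12317, 0.95401, 1.0038, 3.0115, 3.4601.
Z = Σ e^(−Eᵢ/kT) = e^(−0.12317) + e^(−0.95401) + e^(−1.0038) + e^(−3.0115) + e^(−3.4601) = 0.88411 + 0.38519 + 0.36648 + 0.049218 + 0.031427 = 1.7164.
F = −kT ln Z = −0.14046 × ln(1.7164) = −0.14046 × 0.54023 = -0.0759 eV.

-0.0759 eV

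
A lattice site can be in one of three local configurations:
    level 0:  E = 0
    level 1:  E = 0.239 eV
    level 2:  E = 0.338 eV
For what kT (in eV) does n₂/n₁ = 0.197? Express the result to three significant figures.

n₂/n₁ = exp[−(E₂−E₁)/kT] = 0.197.
⇒ (E₂−E₁)/kT = ln(1/0.197) = ln(5.0761) = 1.6245.
kT = 0.099 eV / 1.6245 = 0.0609 eV.

0.0609 eV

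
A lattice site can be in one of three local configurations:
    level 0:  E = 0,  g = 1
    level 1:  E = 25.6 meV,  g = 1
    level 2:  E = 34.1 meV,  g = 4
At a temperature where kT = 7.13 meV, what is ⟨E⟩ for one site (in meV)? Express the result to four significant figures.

Eᵢ/kT = 0, 3.59046, 4.78261.
Z = Σ gᵢe^(−Eᵢ/kT) = 1·e^(−0) + 1·e^(−3.59046) + 4·e^(−4.78261) = 1.00000 + 0.0275856 + 0.0334965 = 1.06108.
⟨E⟩ = Σ Eᵢ gᵢe^(−Eᵢ/kT) / Z = (0·1.00000 + 25.6·0.0275856 + 34.1·0.0334965) / 1.06108 = 1.742 meV.

1.742 meV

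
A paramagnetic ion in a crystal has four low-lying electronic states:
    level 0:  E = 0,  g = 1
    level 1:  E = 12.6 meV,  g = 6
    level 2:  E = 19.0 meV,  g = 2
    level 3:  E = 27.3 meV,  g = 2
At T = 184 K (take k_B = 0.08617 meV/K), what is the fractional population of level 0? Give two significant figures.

0.21

k_BT = 0.08617 × 184 K = 15.86 meV.
Eᵢ/kT = 0, 0.7945, 1.198, 1.721.
Z = Σ gᵢe^(−Eᵢ/kT) = 1·e^(−0) + 6·e^(−0.7945) + 2·e^(−1.198) + 2·e^(−1.721) = 1.000 + 2.711 + 0.6036 + 0.3578 = 4.672.
P₀ = g₀ e^(−E₀/kT) / Z = 1.000/4.672 = 0.21.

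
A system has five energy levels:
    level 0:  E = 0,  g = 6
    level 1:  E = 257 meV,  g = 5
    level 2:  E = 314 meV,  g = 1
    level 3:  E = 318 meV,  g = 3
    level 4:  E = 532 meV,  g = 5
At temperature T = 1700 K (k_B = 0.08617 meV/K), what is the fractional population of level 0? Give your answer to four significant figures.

0.8046

k_BT = 0.08617 × 1700 K = 146.489 meV.
Eᵢ/kT = 0, 1.75440, 2.14351, 2.17081, 3.63167.
Z = Σ gᵢe^(−Eᵢ/kT) = 6·e^(−0) + 5·e^(−1.75440) + 1·e^(−2.14351) + 3·e^(−2.17081) + 5·e^(−3.63167) = 6.00000 + 0.865055 + 0.117243 + 0.342256 + 0.132360 = 7.45691.
P₀ = g₀ e^(−E₀/kT) / Z = 6.00000/7.45691 = 0.8046.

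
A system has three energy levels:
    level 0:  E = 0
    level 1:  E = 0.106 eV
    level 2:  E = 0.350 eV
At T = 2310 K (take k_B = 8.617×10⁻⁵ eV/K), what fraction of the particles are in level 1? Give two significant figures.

0.33

k_BT = 8.617×10⁻⁵ × 2310 K = 0.1991 eV.
Eᵢ/kT = 0, 0.5324, 1.758.
Z = Σ e^(−Eᵢ/kT) = e^(−0) + e^(−0.5324) + e^(−1.758) = 1.000 + 0.5872 + 0.1724 = 1.760.
P₁ = e^(−E₁/kT) / Z = 0.5872/1.760 = 0.33.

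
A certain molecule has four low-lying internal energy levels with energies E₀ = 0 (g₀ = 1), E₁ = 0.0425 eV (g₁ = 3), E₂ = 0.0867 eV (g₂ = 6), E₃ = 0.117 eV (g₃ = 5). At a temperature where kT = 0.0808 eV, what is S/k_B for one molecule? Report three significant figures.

Eᵢ/kT = 0, 0.52599, 1.0730, 1.4480.
Z = Σ gᵢe^(−Eᵢ/kT) = 1·e^(−0) + 3·e^(−0.52599) + 6·e^(−1.0730) + 5·e^(−1.4480) = 1.0000 + 1.7729 + 2.0519 + 1.1752 = 6.0000.
⟨E⟩ = Σ EᵢPᵢ = 0.065124 eV.
S/k_B = ln Z + ⟨E⟩/kT = ln(6.0000) + 0.065124/0.0808 = 1.7918 + 0.80599 = 2.60.

2.60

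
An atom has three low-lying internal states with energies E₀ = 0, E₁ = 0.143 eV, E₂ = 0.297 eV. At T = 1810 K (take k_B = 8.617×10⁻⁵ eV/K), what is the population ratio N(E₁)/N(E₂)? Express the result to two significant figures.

k_BT = 8.617×10⁻⁵ × 1810 K = 0.1560 eV.
n₁/n₂ = exp[−(E₁−E₂)/kT] = exp(−(-0.154 eV)/(0.1560 eV)) = exp(0.9872) = 2.7.

2.7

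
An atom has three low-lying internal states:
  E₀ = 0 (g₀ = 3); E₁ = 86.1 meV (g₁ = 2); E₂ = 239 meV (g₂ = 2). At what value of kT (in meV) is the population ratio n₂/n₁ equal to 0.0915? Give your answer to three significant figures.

63.9 meV

n₂/n₁ = (g₂/g₁) exp[−(E₂−E₁)/kT] = 0.0915.
⇒ (E₂−E₁)/kT = ln((2/2)/0.0915) = ln(10.929) = 2.3914.
kT = 152.9 meV / 2.3914 = 63.9 meV.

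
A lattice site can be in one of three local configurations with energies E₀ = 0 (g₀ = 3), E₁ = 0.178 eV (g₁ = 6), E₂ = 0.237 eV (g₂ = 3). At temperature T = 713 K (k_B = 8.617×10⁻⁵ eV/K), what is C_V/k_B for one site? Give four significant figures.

k_BT = 8.617×10⁻⁵ × 713 K = 0.0614392 eV.
Eᵢ/kT = 0, 2.89717, 3.85747.
Z = Σ gᵢe^(−Eᵢ/kT) = 3·e^(−0) + 6·e^(−2.89717) + 3·e^(−3.85747) = 3.00000 + 0.331075 + 0.0633641 = 3.39444.
⟨E⟩ = 0.0217852 eV, ⟨E²⟩ = 0.00413879 eV².
C_V/k_B = (⟨E²⟩ − ⟨E⟩²)/(kT)² = (0.00413879 − 0.000474595)/0.00377478 = 0.9707.

0.9707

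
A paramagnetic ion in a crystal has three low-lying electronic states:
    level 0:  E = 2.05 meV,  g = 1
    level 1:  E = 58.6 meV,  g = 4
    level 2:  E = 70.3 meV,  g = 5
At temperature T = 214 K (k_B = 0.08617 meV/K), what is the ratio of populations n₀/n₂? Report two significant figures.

k_BT = 0.08617 × 214 K = 18.44 meV.
n₀/n₂ = (g₀/g₂) exp[−(E₀−E₂)/kT] = (1/5) × exp(−(-68.25 meV)/(18.44 meV)) = (1/5) × exp(3.701) = 8.1.

8.1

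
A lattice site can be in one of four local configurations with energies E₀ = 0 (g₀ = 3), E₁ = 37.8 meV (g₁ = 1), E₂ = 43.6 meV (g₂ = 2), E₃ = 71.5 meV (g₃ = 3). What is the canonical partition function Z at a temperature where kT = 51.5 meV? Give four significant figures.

Eᵢ/kT = 0, 0.733981, 0.846602, 1.38835.
Z = Σ gᵢe^(−Eᵢ/kT) = 3·e^(−0) + 1·e^(−0.733981) + 2·e^(−0.846602) + 3·e^(−1.38835) = 3.00000 + 0.479994 + 0.857740 + 0.748460 = 5.08619.

Z = 5.086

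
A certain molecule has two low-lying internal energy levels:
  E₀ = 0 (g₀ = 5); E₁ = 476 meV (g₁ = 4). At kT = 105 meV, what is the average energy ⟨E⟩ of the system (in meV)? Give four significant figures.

Eᵢ/kT = 0, 4.53333.
Z = Σ gᵢe^(−Eᵢ/kT) = 5·e^(−0) + 4·e^(−4.53333) = 5.00000 + 0.0429793 = 5.04298.
⟨E⟩ = Σ Eᵢ gᵢe^(−Eᵢ/kT) / Z = (0·5.00000 + 476·0.0429793) / 5.04298 = 4.057 meV.

4.057 meV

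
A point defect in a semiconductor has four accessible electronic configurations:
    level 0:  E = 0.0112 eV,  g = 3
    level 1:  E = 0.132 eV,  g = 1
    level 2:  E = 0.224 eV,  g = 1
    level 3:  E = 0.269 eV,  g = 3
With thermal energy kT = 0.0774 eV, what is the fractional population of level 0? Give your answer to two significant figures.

0.89

Eᵢ/kT = 0.1447, 1.705, 2.894, 3.475.
Z = Σ gᵢe^(−Eᵢ/kT) = 3·e^(−0.1447) + 1·e^(−1.705) + 1·e^(−2.894) + 3·e^(−3.475) = 2.596 + 0.1818 + 0.05535 + 0.09289 = 2.926.
P₀ = g₀ e^(−E₀/kT) / Z = 2.596/2.926 = 0.89.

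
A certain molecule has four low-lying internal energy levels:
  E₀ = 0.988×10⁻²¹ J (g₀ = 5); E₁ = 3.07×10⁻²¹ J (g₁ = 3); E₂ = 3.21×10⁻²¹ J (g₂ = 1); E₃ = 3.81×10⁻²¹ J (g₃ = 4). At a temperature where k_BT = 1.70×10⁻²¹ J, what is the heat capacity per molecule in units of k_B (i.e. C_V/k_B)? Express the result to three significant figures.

0.409

Eᵢ/kT = 0.58118, 1.8059, 1.8882, 2.2412.
Z = Σ gᵢe^(−Eᵢ/kT) = 5·e^(−0.58118) + 3·e^(−1.8059) + 1·e^(−1.8882) + 4·e^(−2.2412) = 2.7962 + 0.49298 + 0.15134 + 0.42532 = 3.8658.
⟨E⟩ = 1.6510, ⟨E²⟩ = 3.9084.
C_V/k_B = (⟨E²⟩ − ⟨E⟩²)/(kT)² = (3.9084 − 2.7258)/2.8900 = 0.409.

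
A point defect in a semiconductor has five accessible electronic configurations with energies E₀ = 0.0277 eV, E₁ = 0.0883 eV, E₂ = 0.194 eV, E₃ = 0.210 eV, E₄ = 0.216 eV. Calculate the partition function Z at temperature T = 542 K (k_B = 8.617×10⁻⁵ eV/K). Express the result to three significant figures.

Z = 0.740

k_BT = 8.617×10⁻⁵ × 542 K = 0.046704 eV.
Eᵢ/kT = 0.59310, 1.8906, 4.1538, 4.4964, 4.6249.
Z = Σ e^(−Eᵢ/kT) = e^(−0.59310) + e^(−1.8906) + e^(−4.1538) + e^(−4.4964) + e^(−4.6249) = 0.55261 + 0.15098 + 0.015705 + 0.011149 + 0.0098046 = 0.74025.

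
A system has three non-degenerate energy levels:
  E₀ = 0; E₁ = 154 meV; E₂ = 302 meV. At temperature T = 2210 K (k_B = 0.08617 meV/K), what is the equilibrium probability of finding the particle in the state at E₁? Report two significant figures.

0.27

k_BT = 0.08617 × 2210 K = 190.4 meV.
Eᵢ/kT = 0, 0.8088, 1.586.
Z = Σ e^(−Eᵢ/kT) = e^(−0) + e^(−0.8088) + e^(−1.586) = 1.000 + 0.4454 + 0.2047 = 1.650.
P₁ = e^(−E₁/kT) / Z = 0.4454/1.650 = 0.27.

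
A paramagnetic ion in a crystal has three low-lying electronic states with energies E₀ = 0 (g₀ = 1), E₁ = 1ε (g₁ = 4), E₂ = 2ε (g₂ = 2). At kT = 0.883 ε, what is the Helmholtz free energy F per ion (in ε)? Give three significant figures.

Eᵢ/kT = 0, 1.1325, 2.2650.
Z = Σ gᵢe^(−Eᵢ/kT) = 1·e^(−0) + 4·e^(−1.1325) + 2·e^(−2.2650) = 1.0000 + 1.2889 + 0.20766 = 2.4966.
F = −kT ln Z = −0.883 × ln(2.4966) = −0.883 × 0.91493 = -0.808 ε.

-0.808 ε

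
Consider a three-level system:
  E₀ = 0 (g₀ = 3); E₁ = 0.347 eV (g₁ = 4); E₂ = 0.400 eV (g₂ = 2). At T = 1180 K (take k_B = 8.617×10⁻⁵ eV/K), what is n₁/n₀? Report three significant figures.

k_BT = 8.617×10⁻⁵ × 1180 K = 0.10168 eV.
n₁/n₀ = (g₁/g₀) exp[−(E₁−E₀)/kT] = (4/3) × exp(−(0.347 eV)/(0.10168 eV)) = (4/3) × exp(-3.4127) = 0.0439.

0.0439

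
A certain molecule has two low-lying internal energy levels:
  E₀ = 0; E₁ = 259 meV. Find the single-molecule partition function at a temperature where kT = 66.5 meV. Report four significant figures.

Eᵢ/kT = 0, 3.89474.
Z = Σ e^(−Eᵢ/kT) = e^(−0) + e^(−3.89474) = 1.00000 + 0.0203487 = 1.02035.

Z = 1.020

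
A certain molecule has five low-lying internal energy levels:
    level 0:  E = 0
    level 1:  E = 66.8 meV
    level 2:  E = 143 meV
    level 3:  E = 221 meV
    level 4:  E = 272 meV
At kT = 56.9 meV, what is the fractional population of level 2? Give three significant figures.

Eᵢ/kT = 0, 1.1740, 2.5132, 3.8840, 4.7803.
Z = Σ e^(−Eᵢ/kT) = e^(−0) + e^(−1.1740) + e^(−2.5132) + e^(−3.8840) + e^(−4.7803) = 1.0000 + 0.30913 + 0.081009 + 0.020568 + 0.0083935 = 1.4191.
P₂ = e^(−E₂/kT) / Z = 0.081009/1.4191 = 0.0571.

0.0571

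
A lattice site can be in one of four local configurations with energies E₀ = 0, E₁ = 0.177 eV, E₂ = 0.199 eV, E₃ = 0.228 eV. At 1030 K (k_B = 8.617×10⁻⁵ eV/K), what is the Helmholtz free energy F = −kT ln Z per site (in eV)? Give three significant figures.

-0.0246 eV

k_BT = 8.617×10⁻⁵ × 1030 K = 0.088755 eV.
Eᵢ/kT = 0, 1.9943, 2.2421, 2.5689.
Z = Σ e^(−Eᵢ/kT) = e^(−0) + e^(−1.9943) + e^(−2.2421) + e^(−2.5689) = 1.0000 + 0.13611 + 0.10624 + 0.076620 = 1.3190.
F = −kT ln Z = −0.088755 × ln(1.3190) = −0.088755 × 0.27687 = -0.0246 eV.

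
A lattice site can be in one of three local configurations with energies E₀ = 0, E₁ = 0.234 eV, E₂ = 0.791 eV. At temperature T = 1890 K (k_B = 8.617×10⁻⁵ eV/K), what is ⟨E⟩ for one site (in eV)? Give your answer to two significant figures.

k_BT = 8.617×10⁻⁵ × 1890 K = 0.1629 eV.
Eᵢ/kT = 0, 1.436, 4.856.
Z = Σ e^(−Eᵢ/kT) = e^(−0) + e^(−1.436) + e^(−4.856) = 1.000 + 0.2379 + 0.007782 = 1.246.
⟨E⟩ = Σ Eᵢ e^(−Eᵢ/kT) / Z = (0·1.000 + 0.234·0.2379 + 0.791·0.007782) / 1.246 = 0.050 eV.

0.050 eV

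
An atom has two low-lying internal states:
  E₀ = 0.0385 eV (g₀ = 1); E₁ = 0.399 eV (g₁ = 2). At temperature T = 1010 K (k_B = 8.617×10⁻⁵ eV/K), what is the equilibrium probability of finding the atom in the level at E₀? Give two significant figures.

0.97

k_BT = 8.617×10⁻⁵ × 1010 K = 0.08703 eV.
Eᵢ/kT = 0.4424, 4.585.
Z = Σ gᵢe^(−Eᵢ/kT) = 1·e^(−0.4424) + 2·e^(−4.585) = 0.6425 + 0.02041 = 0.6629.
P₀ = g₀ e^(−E₀/kT) / Z = 0.6425/0.6629 = 0.97.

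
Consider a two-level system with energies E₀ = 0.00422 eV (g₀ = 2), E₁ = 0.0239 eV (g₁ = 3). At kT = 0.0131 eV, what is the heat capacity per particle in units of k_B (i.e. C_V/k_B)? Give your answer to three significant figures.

Eᵢ/kT = 0.32214, 1.8244.
Z = Σ gᵢe^(−Eᵢ/kT) = 2·e^(−0.32214) + 3·e^(−1.8244) = 1.4492 + 0.48394 = 1.9331.
⟨E⟩ = 0.0091469 eV, ⟨E²⟩ = 0.00015635 eV².
C_V/k_B = (⟨E²⟩ − ⟨E⟩²)/(kT)² = (0.00015635 − 0.000083666)/0.00017161 = 0.424.

0.424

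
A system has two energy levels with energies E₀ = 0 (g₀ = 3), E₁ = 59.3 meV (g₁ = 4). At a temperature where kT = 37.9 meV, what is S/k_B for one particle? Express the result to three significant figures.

1.69

Eᵢ/kT = 0, 1.5646.
Z = Σ gᵢe^(−Eᵢ/kT) = 3·e^(−0) + 4·e^(−1.5646) = 3.0000 + 0.83669 = 3.8367.
⟨E⟩ = Σ EᵢPᵢ = 12.932 meV.
S/k_B = ln Z + ⟨E⟩/kT = ln(3.8367) + 12.932/37.9 = 1.3446 + 0.34121 = 1.69.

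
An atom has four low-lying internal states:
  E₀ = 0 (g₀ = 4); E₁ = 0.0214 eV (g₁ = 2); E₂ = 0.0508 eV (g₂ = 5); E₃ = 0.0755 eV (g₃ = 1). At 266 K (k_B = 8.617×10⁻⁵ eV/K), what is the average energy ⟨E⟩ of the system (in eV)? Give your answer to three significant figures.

0.00881 eV

k_BT = 8.617×10⁻⁵ × 266 K = 0.022921 eV.
Eᵢ/kT = 0, 0.93364, 2.2163, 3.2939.
Z = Σ gᵢe^(−Eᵢ/kT) = 4·e^(−0) + 2·e^(−0.93364) + 5·e^(−2.2163) + 1·e^(−3.2939) = 4.0000 + 0.78624 + 0.54506 + 0.037109 = 5.3684.
⟨E⟩ = Σ Eᵢ gᵢe^(−Eᵢ/kT) / Z = (0·4.0000 + 0.0214·0.78624 + 0.0508·0.54506 + 0.0755·0.037109) / 5.3684 = 0.00881 eV.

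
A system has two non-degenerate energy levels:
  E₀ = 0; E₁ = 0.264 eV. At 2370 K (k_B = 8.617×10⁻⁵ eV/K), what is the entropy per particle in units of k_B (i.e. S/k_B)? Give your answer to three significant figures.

0.521

k_BT = 8.617×10⁻⁵ × 2370 K = 0.20422 eV.
Eᵢ/kT = 0, 1.2927.
Z = Σ e^(−Eᵢ/kT) = e^(−0) + e^(−1.2927) = 1.0000 + 0.27453 = 1.2745.
⟨E⟩ = Σ EᵢPᵢ = 0.056866 eV.
S/k_B = ln Z + ⟨E⟩/kT = ln(1.2745) + 0.056866/0.20422 = 0.24255 + 0.27845 = 0.521.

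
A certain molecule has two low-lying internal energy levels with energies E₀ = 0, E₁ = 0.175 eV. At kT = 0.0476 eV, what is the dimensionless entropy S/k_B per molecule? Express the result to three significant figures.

0.116

Eᵢ/kT = 0, 3.6765.
Z = Σ e^(−Eᵢ/kT) = e^(−0) + e^(−3.6765) = 1.0000 + 0.025311 = 1.0253.
⟨E⟩ = Σ EᵢPᵢ = 0.0043201 eV.
S/k_B = ln Z + ⟨E⟩/kT = ln(1.0253) + 0.0043201/0.0476 = 0.024985 + 0.090758 = 0.116.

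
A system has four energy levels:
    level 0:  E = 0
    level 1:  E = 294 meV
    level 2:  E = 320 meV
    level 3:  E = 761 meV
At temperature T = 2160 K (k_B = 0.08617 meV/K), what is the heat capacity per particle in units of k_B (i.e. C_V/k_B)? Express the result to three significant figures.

k_BT = 0.08617 × 2160 K = 186.13 meV.
Eᵢ/kT = 0, 1.5795, 1.7192, 4.0885.
Z = Σ e^(−Eᵢ/kT) = e^(−0) + e^(−1.5795) + e^(−1.7192) + e^(−4.0885) = 1.0000 + 0.20608 + 0.17921 + 0.016764 = 1.4021.
⟨E⟩ = 93.212 meV, ⟨E²⟩ = 32717 meV².
C_V/k_B = (⟨E²⟩ − ⟨E⟩²)/(kT)² = (32717 − 8688.5)/34644 = 0.694.

0.694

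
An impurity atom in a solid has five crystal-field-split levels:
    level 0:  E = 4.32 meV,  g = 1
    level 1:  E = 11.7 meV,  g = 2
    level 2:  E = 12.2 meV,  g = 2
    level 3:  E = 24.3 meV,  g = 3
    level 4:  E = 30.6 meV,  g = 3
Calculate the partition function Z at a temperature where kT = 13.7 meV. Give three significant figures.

Z = 3.23

Eᵢ/kT = 0.31533, 0.85401, 0.89051, 1.7737, 2.2336.
Z = Σ gᵢe^(−Eᵢ/kT) = 1·e^(−0.31533) + 2·e^(−0.85401) + 2·e^(−0.89051) + 3·e^(−1.7737) + 3·e^(−2.2336) = 0.72955 + 0.85141 + 0.82089 + 0.50911 + 0.32143 = 3.2324.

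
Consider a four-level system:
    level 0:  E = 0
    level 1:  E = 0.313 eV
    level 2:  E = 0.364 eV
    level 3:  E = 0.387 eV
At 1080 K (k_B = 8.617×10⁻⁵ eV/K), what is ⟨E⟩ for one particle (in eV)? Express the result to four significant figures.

0.02258 eV

k_BT = 8.617×10⁻⁵ × 1080 K = 0.0930636 eV.
Eᵢ/kT = 0, 3.36329, 3.91130, 4.15845.
Z = Σ e^(−Eᵢ/kT) = e^(−0) + e^(−3.36329) + e^(−3.91130) + e^(−4.15845) = 1.00000 + 0.0346212 + 0.0200145 + 0.0156318 = 1.07027.
⟨E⟩ = Σ Eᵢ e^(−Eᵢ/kT) / Z = (0·1.00000 + 0.313·0.0346212 + 0.364·0.0200145 + 0.387·0.0156318) / 1.07027 = 0.02258 eV.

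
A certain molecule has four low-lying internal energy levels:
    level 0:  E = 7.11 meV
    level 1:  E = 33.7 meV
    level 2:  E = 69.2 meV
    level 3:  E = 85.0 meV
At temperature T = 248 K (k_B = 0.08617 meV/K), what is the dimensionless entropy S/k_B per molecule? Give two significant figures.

k_BT = 0.08617 × 248 K = 21.37 meV.
Eᵢ/kT = 0.3327, 1.577, 3.238, 3.978.
Z = Σ e^(−Eᵢ/kT) = e^(−0.3327) + e^(−1.577) + e^(−3.238) + e^(−3.978) = 0.7170 + 0.2066 + 0.03924 + 0.01872 = 0.9816.
⟨E⟩ = Σ EᵢPᵢ = 16.67 meV.
S/k_B = ln Z + ⟨E⟩/kT = ln(0.9816) + 16.67/21.37 = -0.01857 + 0.7801 = 0.76.

0.76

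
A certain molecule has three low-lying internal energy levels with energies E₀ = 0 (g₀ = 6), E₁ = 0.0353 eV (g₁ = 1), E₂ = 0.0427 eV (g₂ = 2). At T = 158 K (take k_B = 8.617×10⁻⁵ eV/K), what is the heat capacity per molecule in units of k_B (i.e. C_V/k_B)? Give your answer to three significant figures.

k_BT = 8.617×10⁻⁵ × 158 K = 0.013615 eV.
Eᵢ/kT = 0, 2.5927, 3.1362.
Z = Σ gᵢe^(−Eᵢ/kT) = 6·e^(−0) + 1·e^(−2.5927) + 2·e^(−3.1362) = 6.0000 + 0.074818 + 0.086895 = 6.1617.
⟨E⟩ = 0.0010308 eV, ⟨E²⟩ = 0.000040843 eV².
C_V/k_B = (⟨E²⟩ − ⟨E⟩²)/(kT)² = (0.000040843 − 0.0000010625)/0.00018537 = 0.215.

0.215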